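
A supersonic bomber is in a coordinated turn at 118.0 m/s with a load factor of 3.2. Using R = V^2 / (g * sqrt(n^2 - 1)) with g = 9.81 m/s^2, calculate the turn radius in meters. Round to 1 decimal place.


Step 1: V^2 = 118.0^2 = 13924.0
Step 2: n^2 - 1 = 3.2^2 - 1 = 9.24
Step 3: sqrt(9.24) = 3.039737
Step 4: R = 13924.0 / (9.81 * 3.039737) = 466.9 m

466.9


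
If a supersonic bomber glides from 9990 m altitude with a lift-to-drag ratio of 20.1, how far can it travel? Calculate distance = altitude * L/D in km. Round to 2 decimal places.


Step 1: Glide distance = altitude * L/D = 9990 * 20.1 = 200799.0 m
Step 2: Convert to km: 200799.0 / 1000 = 200.80 km

200.80


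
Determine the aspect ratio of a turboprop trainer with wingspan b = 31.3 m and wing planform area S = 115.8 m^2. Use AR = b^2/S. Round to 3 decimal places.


Step 1: b^2 = 31.3^2 = 979.69
Step 2: AR = 979.69 / 115.8 = 8.460

8.460


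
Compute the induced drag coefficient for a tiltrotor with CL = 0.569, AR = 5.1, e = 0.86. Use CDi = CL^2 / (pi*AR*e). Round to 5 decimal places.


Step 1: CL^2 = 0.569^2 = 0.323761
Step 2: pi * AR * e = 3.14159 * 5.1 * 0.86 = 13.779025
Step 3: CDi = 0.323761 / 13.779025 = 0.02350

0.02350


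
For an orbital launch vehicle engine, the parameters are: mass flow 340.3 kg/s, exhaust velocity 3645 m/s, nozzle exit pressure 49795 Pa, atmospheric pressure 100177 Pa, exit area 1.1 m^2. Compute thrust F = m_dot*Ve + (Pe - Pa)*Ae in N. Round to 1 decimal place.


Step 1: Momentum thrust = m_dot * Ve = 340.3 * 3645 = 1240393.5 N
Step 2: Pressure thrust = (Pe - Pa) * Ae = (49795 - 100177) * 1.1 = -55420.2 N
Step 3: Total thrust F = 1240393.5 + -55420.2 = 1184973.3 N

1184973.3


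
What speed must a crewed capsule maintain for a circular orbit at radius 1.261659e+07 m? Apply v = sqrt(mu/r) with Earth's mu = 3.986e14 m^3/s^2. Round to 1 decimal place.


Step 1: mu / r = 3.986e14 / 1.261659e+07 = 31593322.76
Step 2: v = sqrt(31593322.76) = 5620.8 m/s

5620.8


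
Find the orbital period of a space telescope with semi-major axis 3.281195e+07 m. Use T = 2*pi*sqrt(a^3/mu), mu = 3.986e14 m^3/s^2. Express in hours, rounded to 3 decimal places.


Step 1: a^3 / mu = 3.532613e+22 / 3.986e14 = 8.862553e+07
Step 2: sqrt(8.862553e+07) = 9414.1132 s
Step 3: T = 2*pi * 9414.1132 = 59150.62 s
Step 4: T in hours = 59150.62 / 3600 = 16.431 hours

16.431


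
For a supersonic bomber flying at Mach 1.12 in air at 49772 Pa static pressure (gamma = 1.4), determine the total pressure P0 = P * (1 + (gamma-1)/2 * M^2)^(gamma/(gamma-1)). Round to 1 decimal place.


Step 1: (gamma-1)/2 * M^2 = 0.2 * 1.2544 = 0.25088
Step 2: 1 + 0.25088 = 1.25088
Step 3: Exponent gamma/(gamma-1) = 3.5
Step 4: P0 = 49772 * 1.25088^3.5 = 108953.2 Pa

108953.2


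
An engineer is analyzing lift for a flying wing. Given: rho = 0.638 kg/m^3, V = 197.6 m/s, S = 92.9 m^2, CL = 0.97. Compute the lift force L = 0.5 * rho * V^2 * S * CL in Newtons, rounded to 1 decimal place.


Step 1: Calculate dynamic pressure q = 0.5 * 0.638 * 197.6^2 = 0.5 * 0.638 * 39045.76 = 12455.5974 Pa
Step 2: Multiply by wing area and lift coefficient: L = 12455.5974 * 92.9 * 0.97
Step 3: L = 1157125.0022 * 0.97 = 1122411.3 N

1122411.3


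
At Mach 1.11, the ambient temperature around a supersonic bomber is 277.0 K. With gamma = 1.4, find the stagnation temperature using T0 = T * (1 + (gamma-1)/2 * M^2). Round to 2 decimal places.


Step 1: (gamma-1)/2 = 0.2
Step 2: M^2 = 1.2321
Step 3: 1 + 0.2 * 1.2321 = 1.24642
Step 4: T0 = 277.0 * 1.24642 = 345.26 K

345.26


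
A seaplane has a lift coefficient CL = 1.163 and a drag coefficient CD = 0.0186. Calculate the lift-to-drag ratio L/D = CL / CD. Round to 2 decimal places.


Step 1: L/D = CL / CD = 1.163 / 0.0186
Step 2: L/D = 62.53

62.53


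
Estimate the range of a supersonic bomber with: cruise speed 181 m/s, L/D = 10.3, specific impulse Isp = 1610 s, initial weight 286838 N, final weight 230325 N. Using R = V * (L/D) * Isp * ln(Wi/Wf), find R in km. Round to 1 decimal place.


Step 1: Coefficient = V * (L/D) * Isp = 181 * 10.3 * 1610 = 3001523.0 m
Step 2: Wi/Wf = 286838 / 230325 = 1.245362
Step 3: ln(1.245362) = 0.219426
Step 4: R = 3001523.0 * 0.219426 = 658612.9 m = 658.6 km

658.6


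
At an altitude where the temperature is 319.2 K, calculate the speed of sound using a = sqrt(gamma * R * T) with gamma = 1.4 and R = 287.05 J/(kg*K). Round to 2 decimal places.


Step 1: gamma * R * T = 1.4 * 287.05 * 319.2 = 128276.904
Step 2: a = sqrt(128276.904) = 358.16 m/s

358.16


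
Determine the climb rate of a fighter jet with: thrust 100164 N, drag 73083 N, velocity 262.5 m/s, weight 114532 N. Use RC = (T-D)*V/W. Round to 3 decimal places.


Step 1: Excess thrust = T - D = 100164 - 73083 = 27081 N
Step 2: Excess power = 27081 * 262.5 = 7108762.5 W
Step 3: RC = 7108762.5 / 114532 = 62.068 m/s

62.068


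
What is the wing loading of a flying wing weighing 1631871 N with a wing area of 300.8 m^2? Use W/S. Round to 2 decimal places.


Step 1: Wing loading = W / S = 1631871 / 300.8
Step 2: Wing loading = 5425.10 N/m^2

5425.10


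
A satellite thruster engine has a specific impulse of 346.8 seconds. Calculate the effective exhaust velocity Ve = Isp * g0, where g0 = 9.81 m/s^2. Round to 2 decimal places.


Step 1: Ve = Isp * g0 = 346.8 * 9.81
Step 2: Ve = 3402.11 m/s

3402.11


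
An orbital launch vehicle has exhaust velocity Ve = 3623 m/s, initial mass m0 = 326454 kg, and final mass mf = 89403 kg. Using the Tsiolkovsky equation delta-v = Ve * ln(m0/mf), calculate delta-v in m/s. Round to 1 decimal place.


Step 1: Mass ratio m0/mf = 326454 / 89403 = 3.651488
Step 2: ln(3.651488) = 1.295135
Step 3: delta-v = 3623 * 1.295135 = 4692.3 m/s

4692.3


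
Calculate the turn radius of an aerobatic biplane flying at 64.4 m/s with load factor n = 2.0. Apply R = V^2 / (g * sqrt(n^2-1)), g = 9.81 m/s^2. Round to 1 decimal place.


Step 1: V^2 = 64.4^2 = 4147.36
Step 2: n^2 - 1 = 2.0^2 - 1 = 3.0
Step 3: sqrt(3.0) = 1.732051
Step 4: R = 4147.36 / (9.81 * 1.732051) = 244.1 m

244.1


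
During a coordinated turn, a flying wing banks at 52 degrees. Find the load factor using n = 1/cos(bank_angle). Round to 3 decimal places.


Step 1: Convert 52 degrees to radians = 0.907571
Step 2: cos(52 deg) = 0.615661
Step 3: n = 1 / 0.615661 = 1.624

1.624


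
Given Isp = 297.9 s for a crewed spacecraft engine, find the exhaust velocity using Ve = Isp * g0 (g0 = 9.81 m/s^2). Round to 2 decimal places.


Step 1: Ve = Isp * g0 = 297.9 * 9.81
Step 2: Ve = 2922.40 m/s

2922.40


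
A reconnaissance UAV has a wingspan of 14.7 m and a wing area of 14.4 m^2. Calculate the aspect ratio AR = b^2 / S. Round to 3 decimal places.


Step 1: b^2 = 14.7^2 = 216.09
Step 2: AR = 216.09 / 14.4 = 15.006

15.006


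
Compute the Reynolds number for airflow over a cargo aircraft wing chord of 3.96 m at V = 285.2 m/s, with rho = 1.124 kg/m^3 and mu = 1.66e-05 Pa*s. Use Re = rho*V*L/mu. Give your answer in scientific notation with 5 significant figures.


Step 1: Numerator = rho * V * L = 1.124 * 285.2 * 3.96 = 1269.436608
Step 2: Re = 1269.436608 / 1.66e-05
Step 3: Re = 7.6472e+07

7.6472e+07


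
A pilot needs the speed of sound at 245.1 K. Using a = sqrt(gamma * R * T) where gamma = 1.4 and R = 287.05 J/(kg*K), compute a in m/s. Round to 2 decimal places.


Step 1: gamma * R * T = 1.4 * 287.05 * 245.1 = 98498.337
Step 2: a = sqrt(98498.337) = 313.84 m/s

313.84


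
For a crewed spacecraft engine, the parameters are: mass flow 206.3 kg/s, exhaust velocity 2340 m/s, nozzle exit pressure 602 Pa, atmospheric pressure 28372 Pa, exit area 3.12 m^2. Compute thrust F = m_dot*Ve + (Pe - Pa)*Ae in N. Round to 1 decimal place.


Step 1: Momentum thrust = m_dot * Ve = 206.3 * 2340 = 482742.0 N
Step 2: Pressure thrust = (Pe - Pa) * Ae = (602 - 28372) * 3.12 = -86642.40 N
Step 3: Total thrust F = 482742.0 + -86642.40 = 396099.6 N

396099.6


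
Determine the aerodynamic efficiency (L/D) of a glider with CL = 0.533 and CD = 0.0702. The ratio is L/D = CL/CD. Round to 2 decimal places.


Step 1: L/D = CL / CD = 0.533 / 0.0702
Step 2: L/D = 7.59

7.59


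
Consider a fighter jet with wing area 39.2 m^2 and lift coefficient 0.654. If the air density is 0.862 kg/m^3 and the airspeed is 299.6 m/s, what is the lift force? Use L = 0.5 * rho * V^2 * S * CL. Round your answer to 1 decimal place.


Step 1: Calculate dynamic pressure q = 0.5 * 0.862 * 299.6^2 = 0.5 * 0.862 * 89760.16 = 38686.629 Pa
Step 2: Multiply by wing area and lift coefficient: L = 38686.629 * 39.2 * 0.654
Step 3: L = 1516515.8552 * 0.654 = 991801.4 N

991801.4


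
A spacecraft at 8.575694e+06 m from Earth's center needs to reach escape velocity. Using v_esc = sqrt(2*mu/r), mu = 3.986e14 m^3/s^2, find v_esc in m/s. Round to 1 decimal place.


Step 1: 2*mu/r = 2 * 3.986e14 / 8.575694e+06 = 92960406.4697
Step 2: v_esc = sqrt(92960406.4697) = 9641.6 m/s

9641.6


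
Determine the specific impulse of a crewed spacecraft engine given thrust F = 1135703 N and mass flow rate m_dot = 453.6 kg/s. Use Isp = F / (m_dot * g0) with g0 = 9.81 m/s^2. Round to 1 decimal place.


Step 1: m_dot * g0 = 453.6 * 9.81 = 4449.82
Step 2: Isp = 1135703 / 4449.82 = 255.2 s

255.2


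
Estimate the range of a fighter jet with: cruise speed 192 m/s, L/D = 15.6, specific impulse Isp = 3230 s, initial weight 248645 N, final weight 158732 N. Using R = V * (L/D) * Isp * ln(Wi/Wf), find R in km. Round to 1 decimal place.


Step 1: Coefficient = V * (L/D) * Isp = 192 * 15.6 * 3230 = 9674496.0 m
Step 2: Wi/Wf = 248645 / 158732 = 1.566445
Step 3: ln(1.566445) = 0.448809
Step 4: R = 9674496.0 * 0.448809 = 4342000.2 m = 4342.0 km

4342.0


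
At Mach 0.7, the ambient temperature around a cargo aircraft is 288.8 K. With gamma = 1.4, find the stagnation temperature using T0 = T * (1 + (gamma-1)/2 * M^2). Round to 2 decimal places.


Step 1: (gamma-1)/2 = 0.2
Step 2: M^2 = 0.49
Step 3: 1 + 0.2 * 0.49 = 1.098
Step 4: T0 = 288.8 * 1.098 = 317.10 K

317.10


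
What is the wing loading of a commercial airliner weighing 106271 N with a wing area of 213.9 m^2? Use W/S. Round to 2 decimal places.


Step 1: Wing loading = W / S = 106271 / 213.9
Step 2: Wing loading = 496.83 N/m^2

496.83


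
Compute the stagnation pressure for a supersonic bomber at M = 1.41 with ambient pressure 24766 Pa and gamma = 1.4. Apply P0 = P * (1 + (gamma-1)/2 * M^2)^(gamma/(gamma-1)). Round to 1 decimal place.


Step 1: (gamma-1)/2 * M^2 = 0.2 * 1.9881 = 0.39762
Step 2: 1 + 0.39762 = 1.39762
Step 3: Exponent gamma/(gamma-1) = 3.5
Step 4: P0 = 24766 * 1.39762^3.5 = 79931.5 Pa

79931.5


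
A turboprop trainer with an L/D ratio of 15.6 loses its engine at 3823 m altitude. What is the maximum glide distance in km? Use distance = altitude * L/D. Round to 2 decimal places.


Step 1: Glide distance = altitude * L/D = 3823 * 15.6 = 59638.8 m
Step 2: Convert to km: 59638.8 / 1000 = 59.64 km

59.64


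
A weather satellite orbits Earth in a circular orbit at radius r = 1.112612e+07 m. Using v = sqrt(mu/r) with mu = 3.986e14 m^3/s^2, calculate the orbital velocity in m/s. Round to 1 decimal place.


Step 1: mu / r = 3.986e14 / 1.112612e+07 = 35825606.7704
Step 2: v = sqrt(35825606.7704) = 5985.4 m/s

5985.4


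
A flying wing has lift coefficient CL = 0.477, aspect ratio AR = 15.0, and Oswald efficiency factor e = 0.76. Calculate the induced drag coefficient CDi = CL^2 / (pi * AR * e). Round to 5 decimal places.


Step 1: CL^2 = 0.477^2 = 0.227529
Step 2: pi * AR * e = 3.14159 * 15.0 * 0.76 = 35.814156
Step 3: CDi = 0.227529 / 35.814156 = 0.00635

0.00635


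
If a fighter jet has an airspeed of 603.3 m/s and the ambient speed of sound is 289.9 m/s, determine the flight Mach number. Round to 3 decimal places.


Step 1: M = V / a = 603.3 / 289.9
Step 2: M = 2.081

2.081


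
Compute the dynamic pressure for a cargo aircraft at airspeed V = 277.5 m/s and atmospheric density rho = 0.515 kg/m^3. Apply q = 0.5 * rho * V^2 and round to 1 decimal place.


Step 1: V^2 = 277.5^2 = 77006.25
Step 2: q = 0.5 * 0.515 * 77006.25
Step 3: q = 19829.1 Pa

19829.1


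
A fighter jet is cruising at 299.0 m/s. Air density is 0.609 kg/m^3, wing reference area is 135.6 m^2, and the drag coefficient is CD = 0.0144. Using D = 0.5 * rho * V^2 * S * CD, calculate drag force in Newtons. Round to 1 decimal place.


Step 1: Dynamic pressure q = 0.5 * 0.609 * 299.0^2 = 27222.6045 Pa
Step 2: Drag D = q * S * CD = 27222.6045 * 135.6 * 0.0144
Step 3: D = 53155.9 N

53155.9


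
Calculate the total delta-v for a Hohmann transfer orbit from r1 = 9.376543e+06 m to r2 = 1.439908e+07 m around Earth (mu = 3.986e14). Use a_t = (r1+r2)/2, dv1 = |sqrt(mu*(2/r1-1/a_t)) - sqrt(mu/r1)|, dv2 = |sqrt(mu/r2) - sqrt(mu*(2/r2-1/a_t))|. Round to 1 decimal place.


Step 1: Transfer semi-major axis a_t = (9.376543e+06 + 1.439908e+07) / 2 = 1.188781e+07 m
Step 2: v1 (circular at r1) = sqrt(mu/r1) = 6520.0 m/s
Step 3: v_t1 = sqrt(mu*(2/r1 - 1/a_t)) = 7175.69 m/s
Step 4: dv1 = |7175.69 - 6520.0| = 655.7 m/s
Step 5: v2 (circular at r2) = 5261.4 m/s, v_t2 = 4672.74 m/s
Step 6: dv2 = |5261.4 - 4672.74| = 588.66 m/s
Step 7: Total delta-v = 655.7 + 588.66 = 1244.4 m/s

1244.4


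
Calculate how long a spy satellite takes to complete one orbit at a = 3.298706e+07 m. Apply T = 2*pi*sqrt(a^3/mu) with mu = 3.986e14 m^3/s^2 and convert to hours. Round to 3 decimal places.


Step 1: a^3 / mu = 3.589474e+22 / 3.986e14 = 9.005204e+07
Step 2: sqrt(9.005204e+07) = 9489.5751 s
Step 3: T = 2*pi * 9489.5751 = 59624.76 s
Step 4: T in hours = 59624.76 / 3600 = 16.562 hours

16.562


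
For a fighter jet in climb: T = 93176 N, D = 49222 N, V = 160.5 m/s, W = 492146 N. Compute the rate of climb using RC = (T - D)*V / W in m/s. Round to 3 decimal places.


Step 1: Excess thrust = T - D = 93176 - 49222 = 43954 N
Step 2: Excess power = 43954 * 160.5 = 7054617.0 W
Step 3: RC = 7054617.0 / 492146 = 14.334 m/s

14.334


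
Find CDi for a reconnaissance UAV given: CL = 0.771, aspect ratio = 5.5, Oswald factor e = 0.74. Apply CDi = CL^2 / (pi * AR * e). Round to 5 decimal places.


Step 1: CL^2 = 0.771^2 = 0.594441
Step 2: pi * AR * e = 3.14159 * 5.5 * 0.74 = 12.786282
Step 3: CDi = 0.594441 / 12.786282 = 0.04649

0.04649


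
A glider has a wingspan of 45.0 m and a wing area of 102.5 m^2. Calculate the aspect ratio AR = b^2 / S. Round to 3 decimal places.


Step 1: b^2 = 45.0^2 = 2025.0
Step 2: AR = 2025.0 / 102.5 = 19.756

19.756


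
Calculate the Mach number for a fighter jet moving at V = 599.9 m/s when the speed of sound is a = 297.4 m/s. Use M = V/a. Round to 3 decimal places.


Step 1: M = V / a = 599.9 / 297.4
Step 2: M = 2.017

2.017


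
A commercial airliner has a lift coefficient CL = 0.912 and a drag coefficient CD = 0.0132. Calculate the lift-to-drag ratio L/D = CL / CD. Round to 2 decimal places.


Step 1: L/D = CL / CD = 0.912 / 0.0132
Step 2: L/D = 69.09

69.09


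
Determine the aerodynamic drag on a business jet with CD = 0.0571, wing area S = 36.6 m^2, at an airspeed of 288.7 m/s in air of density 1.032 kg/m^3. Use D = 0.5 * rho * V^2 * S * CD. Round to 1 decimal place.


Step 1: Dynamic pressure q = 0.5 * 1.032 * 288.7^2 = 43007.408 Pa
Step 2: Drag D = q * S * CD = 43007.408 * 36.6 * 0.0571
Step 3: D = 89879.5 N

89879.5


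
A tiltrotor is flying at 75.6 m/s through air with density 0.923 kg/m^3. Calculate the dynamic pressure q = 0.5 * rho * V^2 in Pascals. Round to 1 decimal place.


Step 1: V^2 = 75.6^2 = 5715.36
Step 2: q = 0.5 * 0.923 * 5715.36
Step 3: q = 2637.6 Pa

2637.6


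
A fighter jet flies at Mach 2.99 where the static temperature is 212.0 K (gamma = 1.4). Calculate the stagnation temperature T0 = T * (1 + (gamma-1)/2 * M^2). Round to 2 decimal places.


Step 1: (gamma-1)/2 = 0.2
Step 2: M^2 = 8.9401
Step 3: 1 + 0.2 * 8.9401 = 2.78802
Step 4: T0 = 212.0 * 2.78802 = 591.06 K

591.06


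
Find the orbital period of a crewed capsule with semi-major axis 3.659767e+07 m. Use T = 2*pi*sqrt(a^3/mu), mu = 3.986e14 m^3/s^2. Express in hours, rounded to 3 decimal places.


Step 1: a^3 / mu = 4.901853e+22 / 3.986e14 = 1.229768e+08
Step 2: sqrt(1.229768e+08) = 11089.4883 s
Step 3: T = 2*pi * 11089.4883 = 69677.31 s
Step 4: T in hours = 69677.31 / 3600 = 19.355 hours

19.355


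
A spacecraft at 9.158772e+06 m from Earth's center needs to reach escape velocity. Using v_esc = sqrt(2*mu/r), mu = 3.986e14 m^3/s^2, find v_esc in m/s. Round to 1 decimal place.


Step 1: 2*mu/r = 2 * 3.986e14 / 9.158772e+06 = 87042236.6667
Step 2: v_esc = sqrt(87042236.6667) = 9329.6 m/s

9329.6


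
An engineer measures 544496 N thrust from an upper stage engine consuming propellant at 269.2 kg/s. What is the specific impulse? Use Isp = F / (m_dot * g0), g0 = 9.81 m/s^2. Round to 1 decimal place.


Step 1: m_dot * g0 = 269.2 * 9.81 = 2640.85
Step 2: Isp = 544496 / 2640.85 = 206.2 s

206.2


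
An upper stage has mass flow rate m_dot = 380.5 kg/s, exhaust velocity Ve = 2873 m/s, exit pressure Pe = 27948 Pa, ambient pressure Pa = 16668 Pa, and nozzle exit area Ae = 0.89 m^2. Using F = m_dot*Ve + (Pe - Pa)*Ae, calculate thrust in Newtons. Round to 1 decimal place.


Step 1: Momentum thrust = m_dot * Ve = 380.5 * 2873 = 1093176.5 N
Step 2: Pressure thrust = (Pe - Pa) * Ae = (27948 - 16668) * 0.89 = 10039.20 N
Step 3: Total thrust F = 1093176.5 + 10039.20 = 1103215.7 N

1103215.7


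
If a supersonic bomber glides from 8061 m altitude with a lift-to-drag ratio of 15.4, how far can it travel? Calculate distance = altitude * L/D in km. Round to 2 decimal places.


Step 1: Glide distance = altitude * L/D = 8061 * 15.4 = 124139.4 m
Step 2: Convert to km: 124139.4 / 1000 = 124.14 km

124.14


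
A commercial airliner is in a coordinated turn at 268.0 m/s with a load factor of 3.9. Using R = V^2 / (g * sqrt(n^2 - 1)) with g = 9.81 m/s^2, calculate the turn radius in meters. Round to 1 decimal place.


Step 1: V^2 = 268.0^2 = 71824.0
Step 2: n^2 - 1 = 3.9^2 - 1 = 14.21
Step 3: sqrt(14.21) = 3.769615
Step 4: R = 71824.0 / (9.81 * 3.769615) = 1942.2 m

1942.2


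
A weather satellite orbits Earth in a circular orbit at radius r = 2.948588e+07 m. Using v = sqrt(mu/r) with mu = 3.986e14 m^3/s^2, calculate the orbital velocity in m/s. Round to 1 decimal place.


Step 1: mu / r = 3.986e14 / 2.948588e+07 = 13518334.8776
Step 2: v = sqrt(13518334.8776) = 3676.7 m/s

3676.7


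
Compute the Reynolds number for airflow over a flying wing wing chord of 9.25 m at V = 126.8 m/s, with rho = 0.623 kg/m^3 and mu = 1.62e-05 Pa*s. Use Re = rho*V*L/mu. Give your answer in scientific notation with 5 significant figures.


Step 1: Numerator = rho * V * L = 0.623 * 126.8 * 9.25 = 730.7167
Step 2: Re = 730.7167 / 1.62e-05
Step 3: Re = 4.5106e+07

4.5106e+07


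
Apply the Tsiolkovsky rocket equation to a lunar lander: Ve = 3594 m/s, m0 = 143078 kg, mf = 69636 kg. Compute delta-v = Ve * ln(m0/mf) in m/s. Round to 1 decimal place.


Step 1: Mass ratio m0/mf = 143078 / 69636 = 2.054656
Step 2: ln(2.054656) = 0.720108
Step 3: delta-v = 3594 * 0.720108 = 2588.1 m/s

2588.1


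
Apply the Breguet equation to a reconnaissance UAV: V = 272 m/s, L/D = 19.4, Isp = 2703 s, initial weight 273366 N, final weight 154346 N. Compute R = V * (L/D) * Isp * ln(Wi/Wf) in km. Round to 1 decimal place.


Step 1: Coefficient = V * (L/D) * Isp = 272 * 19.4 * 2703 = 14263190.4 m
Step 2: Wi/Wf = 273366 / 154346 = 1.771125
Step 3: ln(1.771125) = 0.571615
Step 4: R = 14263190.4 * 0.571615 = 8153049.6 m = 8153.0 km

8153.0


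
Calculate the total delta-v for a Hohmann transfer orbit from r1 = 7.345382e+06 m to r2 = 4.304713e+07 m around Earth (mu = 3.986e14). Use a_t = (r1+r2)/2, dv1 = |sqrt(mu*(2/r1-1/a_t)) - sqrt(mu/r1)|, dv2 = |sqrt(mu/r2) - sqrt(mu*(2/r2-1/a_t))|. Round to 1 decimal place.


Step 1: Transfer semi-major axis a_t = (7.345382e+06 + 4.304713e+07) / 2 = 2.519626e+07 m
Step 2: v1 (circular at r1) = sqrt(mu/r1) = 7366.5 m/s
Step 3: v_t1 = sqrt(mu*(2/r1 - 1/a_t)) = 9628.65 m/s
Step 4: dv1 = |9628.65 - 7366.5| = 2262.15 m/s
Step 5: v2 (circular at r2) = 3042.96 m/s, v_t2 = 1642.99 m/s
Step 6: dv2 = |3042.96 - 1642.99| = 1399.97 m/s
Step 7: Total delta-v = 2262.15 + 1399.97 = 3662.1 m/s

3662.1


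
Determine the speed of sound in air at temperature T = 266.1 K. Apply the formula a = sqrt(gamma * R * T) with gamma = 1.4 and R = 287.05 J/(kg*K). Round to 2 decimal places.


Step 1: gamma * R * T = 1.4 * 287.05 * 266.1 = 106937.607
Step 2: a = sqrt(106937.607) = 327.01 m/s

327.01


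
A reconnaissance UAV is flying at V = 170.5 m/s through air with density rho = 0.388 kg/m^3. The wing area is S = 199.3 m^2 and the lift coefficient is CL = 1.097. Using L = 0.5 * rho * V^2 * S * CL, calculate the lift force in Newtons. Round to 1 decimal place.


Step 1: Calculate dynamic pressure q = 0.5 * 0.388 * 170.5^2 = 0.5 * 0.388 * 29070.25 = 5639.6285 Pa
Step 2: Multiply by wing area and lift coefficient: L = 5639.6285 * 199.3 * 1.097
Step 3: L = 1123977.9601 * 1.097 = 1233003.8 N

1233003.8


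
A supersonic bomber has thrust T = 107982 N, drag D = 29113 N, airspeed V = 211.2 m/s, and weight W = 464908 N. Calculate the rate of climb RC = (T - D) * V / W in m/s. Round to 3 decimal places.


Step 1: Excess thrust = T - D = 107982 - 29113 = 78869 N
Step 2: Excess power = 78869 * 211.2 = 16657132.8 W
Step 3: RC = 16657132.8 / 464908 = 35.829 m/s

35.829


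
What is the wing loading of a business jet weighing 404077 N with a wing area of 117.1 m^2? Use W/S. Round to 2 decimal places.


Step 1: Wing loading = W / S = 404077 / 117.1
Step 2: Wing loading = 3450.70 N/m^2

3450.70


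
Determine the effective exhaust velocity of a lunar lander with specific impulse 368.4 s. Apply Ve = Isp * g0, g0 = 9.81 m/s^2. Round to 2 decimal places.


Step 1: Ve = Isp * g0 = 368.4 * 9.81
Step 2: Ve = 3614.00 m/s

3614.00


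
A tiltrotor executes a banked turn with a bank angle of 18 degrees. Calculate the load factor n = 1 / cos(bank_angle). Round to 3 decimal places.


Step 1: Convert 18 degrees to radians = 0.314159
Step 2: cos(18 deg) = 0.951057
Step 3: n = 1 / 0.951057 = 1.051

1.051


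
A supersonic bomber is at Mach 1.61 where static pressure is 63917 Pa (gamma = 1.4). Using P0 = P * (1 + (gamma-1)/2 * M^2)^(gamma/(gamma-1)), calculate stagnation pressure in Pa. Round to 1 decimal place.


Step 1: (gamma-1)/2 * M^2 = 0.2 * 2.5921 = 0.51842
Step 2: 1 + 0.51842 = 1.51842
Step 3: Exponent gamma/(gamma-1) = 3.5
Step 4: P0 = 63917 * 1.51842^3.5 = 275732.6 Pa

275732.6


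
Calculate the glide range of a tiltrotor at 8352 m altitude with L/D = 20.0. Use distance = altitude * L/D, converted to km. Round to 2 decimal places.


Step 1: Glide distance = altitude * L/D = 8352 * 20.0 = 167040.0 m
Step 2: Convert to km: 167040.0 / 1000 = 167.04 km

167.04


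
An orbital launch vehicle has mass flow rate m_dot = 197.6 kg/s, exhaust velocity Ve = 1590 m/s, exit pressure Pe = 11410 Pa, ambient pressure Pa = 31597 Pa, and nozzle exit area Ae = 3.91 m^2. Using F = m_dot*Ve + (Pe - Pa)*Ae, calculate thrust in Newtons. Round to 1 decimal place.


Step 1: Momentum thrust = m_dot * Ve = 197.6 * 1590 = 314184.0 N
Step 2: Pressure thrust = (Pe - Pa) * Ae = (11410 - 31597) * 3.91 = -78931.17 N
Step 3: Total thrust F = 314184.0 + -78931.17 = 235252.8 N

235252.8


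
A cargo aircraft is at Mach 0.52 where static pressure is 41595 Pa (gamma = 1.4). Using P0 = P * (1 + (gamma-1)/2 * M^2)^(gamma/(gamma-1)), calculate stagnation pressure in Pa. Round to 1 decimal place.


Step 1: (gamma-1)/2 * M^2 = 0.2 * 0.2704 = 0.05408
Step 2: 1 + 0.05408 = 1.05408
Step 3: Exponent gamma/(gamma-1) = 3.5
Step 4: P0 = 41595 * 1.05408^3.5 = 50014.8 Pa

50014.8


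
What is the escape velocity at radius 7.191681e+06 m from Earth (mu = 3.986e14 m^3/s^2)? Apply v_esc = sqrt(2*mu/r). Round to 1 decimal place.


Step 1: 2*mu/r = 2 * 3.986e14 / 7.191681e+06 = 110850300.5069
Step 2: v_esc = sqrt(110850300.5069) = 10528.5 m/s

10528.5


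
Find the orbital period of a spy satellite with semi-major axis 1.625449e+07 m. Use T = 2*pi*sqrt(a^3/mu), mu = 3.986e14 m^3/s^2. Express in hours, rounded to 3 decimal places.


Step 1: a^3 / mu = 4.294574e+21 / 3.986e14 = 1.077414e+07
Step 2: sqrt(1.077414e+07) = 3282.399 s
Step 3: T = 2*pi * 3282.399 = 20623.92 s
Step 4: T in hours = 20623.92 / 3600 = 5.729 hours

5.729


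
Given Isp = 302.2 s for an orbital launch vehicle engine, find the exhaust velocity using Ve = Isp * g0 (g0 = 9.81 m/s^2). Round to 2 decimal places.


Step 1: Ve = Isp * g0 = 302.2 * 9.81
Step 2: Ve = 2964.58 m/s

2964.58


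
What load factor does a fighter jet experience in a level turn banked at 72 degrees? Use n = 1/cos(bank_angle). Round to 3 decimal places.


Step 1: Convert 72 degrees to radians = 1.256637
Step 2: cos(72 deg) = 0.309017
Step 3: n = 1 / 0.309017 = 3.236

3.236


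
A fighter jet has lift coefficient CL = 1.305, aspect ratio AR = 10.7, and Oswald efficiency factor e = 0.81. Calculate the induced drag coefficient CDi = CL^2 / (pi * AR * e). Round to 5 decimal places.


Step 1: CL^2 = 1.305^2 = 1.703025
Step 2: pi * AR * e = 3.14159 * 10.7 * 0.81 = 27.228184
Step 3: CDi = 1.703025 / 27.228184 = 0.06255

0.06255


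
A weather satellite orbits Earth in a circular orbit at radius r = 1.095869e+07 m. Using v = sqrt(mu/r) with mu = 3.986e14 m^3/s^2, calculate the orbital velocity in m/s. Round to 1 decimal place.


Step 1: mu / r = 3.986e14 / 1.095869e+07 = 36372960.6367
Step 2: v = sqrt(36372960.6367) = 6031.0 m/s

6031.0


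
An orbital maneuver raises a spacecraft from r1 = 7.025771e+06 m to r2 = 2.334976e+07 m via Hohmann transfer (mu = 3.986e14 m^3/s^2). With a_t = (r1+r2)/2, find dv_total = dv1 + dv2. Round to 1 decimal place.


Step 1: Transfer semi-major axis a_t = (7.025771e+06 + 2.334976e+07) / 2 = 1.518777e+07 m
Step 2: v1 (circular at r1) = sqrt(mu/r1) = 7532.2 m/s
Step 3: v_t1 = sqrt(mu*(2/r1 - 1/a_t)) = 9339.33 m/s
Step 4: dv1 = |9339.33 - 7532.2| = 1807.14 m/s
Step 5: v2 (circular at r2) = 4131.69 m/s, v_t2 = 2810.14 m/s
Step 6: dv2 = |4131.69 - 2810.14| = 1321.55 m/s
Step 7: Total delta-v = 1807.14 + 1321.55 = 3128.7 m/s

3128.7


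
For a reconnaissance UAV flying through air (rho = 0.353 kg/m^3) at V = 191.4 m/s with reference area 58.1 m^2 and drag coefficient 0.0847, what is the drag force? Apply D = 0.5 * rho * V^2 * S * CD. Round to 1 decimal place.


Step 1: Dynamic pressure q = 0.5 * 0.353 * 191.4^2 = 6465.8939 Pa
Step 2: Drag D = q * S * CD = 6465.8939 * 58.1 * 0.0847
Step 3: D = 31819.1 N

31819.1


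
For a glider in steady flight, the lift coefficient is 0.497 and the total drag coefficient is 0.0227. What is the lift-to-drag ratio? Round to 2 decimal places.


Step 1: L/D = CL / CD = 0.497 / 0.0227
Step 2: L/D = 21.89

21.89


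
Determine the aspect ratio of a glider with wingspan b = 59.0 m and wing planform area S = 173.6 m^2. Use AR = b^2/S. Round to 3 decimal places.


Step 1: b^2 = 59.0^2 = 3481.0
Step 2: AR = 3481.0 / 173.6 = 20.052

20.052


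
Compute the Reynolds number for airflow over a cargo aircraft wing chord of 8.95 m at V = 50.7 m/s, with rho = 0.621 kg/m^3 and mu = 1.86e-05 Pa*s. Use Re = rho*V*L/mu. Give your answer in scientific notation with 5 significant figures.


Step 1: Numerator = rho * V * L = 0.621 * 50.7 * 8.95 = 281.788065
Step 2: Re = 281.788065 / 1.86e-05
Step 3: Re = 1.5150e+07

1.5150e+07


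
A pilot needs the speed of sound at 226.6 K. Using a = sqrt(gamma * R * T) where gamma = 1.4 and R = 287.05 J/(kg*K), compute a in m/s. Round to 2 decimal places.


Step 1: gamma * R * T = 1.4 * 287.05 * 226.6 = 91063.742
Step 2: a = sqrt(91063.742) = 301.77 m/s

301.77


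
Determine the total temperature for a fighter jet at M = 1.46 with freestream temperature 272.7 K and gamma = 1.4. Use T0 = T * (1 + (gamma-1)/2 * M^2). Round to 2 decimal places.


Step 1: (gamma-1)/2 = 0.2
Step 2: M^2 = 2.1316
Step 3: 1 + 0.2 * 2.1316 = 1.42632
Step 4: T0 = 272.7 * 1.42632 = 388.96 K

388.96


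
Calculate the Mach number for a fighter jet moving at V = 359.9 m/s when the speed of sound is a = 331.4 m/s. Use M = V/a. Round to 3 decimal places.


Step 1: M = V / a = 359.9 / 331.4
Step 2: M = 1.086

1.086


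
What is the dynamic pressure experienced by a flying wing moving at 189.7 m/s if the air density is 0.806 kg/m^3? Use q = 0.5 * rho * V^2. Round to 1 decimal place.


Step 1: V^2 = 189.7^2 = 35986.09
Step 2: q = 0.5 * 0.806 * 35986.09
Step 3: q = 14502.4 Pa

14502.4


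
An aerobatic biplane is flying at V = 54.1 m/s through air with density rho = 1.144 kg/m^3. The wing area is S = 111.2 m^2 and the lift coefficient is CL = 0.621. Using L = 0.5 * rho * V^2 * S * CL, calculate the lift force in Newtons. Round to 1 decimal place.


Step 1: Calculate dynamic pressure q = 0.5 * 1.144 * 54.1^2 = 0.5 * 1.144 * 2926.81 = 1674.1353 Pa
Step 2: Multiply by wing area and lift coefficient: L = 1674.1353 * 111.2 * 0.621
Step 3: L = 186163.8476 * 0.621 = 115607.7 N

115607.7


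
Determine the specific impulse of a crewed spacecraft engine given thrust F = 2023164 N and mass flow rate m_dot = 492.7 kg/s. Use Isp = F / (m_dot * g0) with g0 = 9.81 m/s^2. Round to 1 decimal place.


Step 1: m_dot * g0 = 492.7 * 9.81 = 4833.39
Step 2: Isp = 2023164 / 4833.39 = 418.6 s

418.6


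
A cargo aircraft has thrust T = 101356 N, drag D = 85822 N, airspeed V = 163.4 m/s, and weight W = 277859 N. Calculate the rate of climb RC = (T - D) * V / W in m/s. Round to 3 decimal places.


Step 1: Excess thrust = T - D = 101356 - 85822 = 15534 N
Step 2: Excess power = 15534 * 163.4 = 2538255.6 W
Step 3: RC = 2538255.6 / 277859 = 9.135 m/s

9.135


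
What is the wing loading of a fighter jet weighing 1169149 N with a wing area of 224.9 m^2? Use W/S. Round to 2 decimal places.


Step 1: Wing loading = W / S = 1169149 / 224.9
Step 2: Wing loading = 5198.53 N/m^2

5198.53


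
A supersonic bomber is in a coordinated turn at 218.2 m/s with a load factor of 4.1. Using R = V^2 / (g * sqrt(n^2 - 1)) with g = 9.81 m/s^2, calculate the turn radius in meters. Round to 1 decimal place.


Step 1: V^2 = 218.2^2 = 47611.24
Step 2: n^2 - 1 = 4.1^2 - 1 = 15.81
Step 3: sqrt(15.81) = 3.976179
Step 4: R = 47611.24 / (9.81 * 3.976179) = 1220.6 m

1220.6


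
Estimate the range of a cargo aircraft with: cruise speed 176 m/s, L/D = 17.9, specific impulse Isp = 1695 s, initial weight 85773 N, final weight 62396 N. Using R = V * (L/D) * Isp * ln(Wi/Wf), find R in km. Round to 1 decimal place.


Step 1: Coefficient = V * (L/D) * Isp = 176 * 17.9 * 1695 = 5339928.0 m
Step 2: Wi/Wf = 85773 / 62396 = 1.374655
Step 3: ln(1.374655) = 0.318203
Step 4: R = 5339928.0 * 0.318203 = 1699181.6 m = 1699.2 km

1699.2


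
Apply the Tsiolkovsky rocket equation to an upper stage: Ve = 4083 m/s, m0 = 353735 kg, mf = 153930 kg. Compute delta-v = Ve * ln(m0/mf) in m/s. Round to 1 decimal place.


Step 1: Mass ratio m0/mf = 353735 / 153930 = 2.298025
Step 2: ln(2.298025) = 0.83205
Step 3: delta-v = 4083 * 0.83205 = 3397.3 m/s

3397.3


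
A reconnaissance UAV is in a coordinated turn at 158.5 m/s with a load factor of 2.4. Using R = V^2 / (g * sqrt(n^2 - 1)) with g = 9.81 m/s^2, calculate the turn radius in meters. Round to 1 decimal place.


Step 1: V^2 = 158.5^2 = 25122.25
Step 2: n^2 - 1 = 2.4^2 - 1 = 4.76
Step 3: sqrt(4.76) = 2.181742
Step 4: R = 25122.25 / (9.81 * 2.181742) = 1173.8 m

1173.8


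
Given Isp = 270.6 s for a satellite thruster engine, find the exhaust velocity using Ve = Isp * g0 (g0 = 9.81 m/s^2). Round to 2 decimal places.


Step 1: Ve = Isp * g0 = 270.6 * 9.81
Step 2: Ve = 2654.59 m/s

2654.59


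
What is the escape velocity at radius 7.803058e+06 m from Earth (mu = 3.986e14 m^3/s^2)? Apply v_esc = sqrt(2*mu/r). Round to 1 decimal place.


Step 1: 2*mu/r = 2 * 3.986e14 / 7.803058e+06 = 102165074.2568
Step 2: v_esc = sqrt(102165074.2568) = 10107.7 m/s

10107.7


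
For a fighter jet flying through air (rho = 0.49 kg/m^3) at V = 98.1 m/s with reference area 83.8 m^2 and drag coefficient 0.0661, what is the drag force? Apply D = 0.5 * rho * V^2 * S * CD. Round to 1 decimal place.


Step 1: Dynamic pressure q = 0.5 * 0.49 * 98.1^2 = 2357.7844 Pa
Step 2: Drag D = q * S * CD = 2357.7844 * 83.8 * 0.0661
Step 3: D = 13060.2 N

13060.2


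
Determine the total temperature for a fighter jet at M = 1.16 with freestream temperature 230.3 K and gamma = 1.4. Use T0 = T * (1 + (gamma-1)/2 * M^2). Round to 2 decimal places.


Step 1: (gamma-1)/2 = 0.2
Step 2: M^2 = 1.3456
Step 3: 1 + 0.2 * 1.3456 = 1.26912
Step 4: T0 = 230.3 * 1.26912 = 292.28 K

292.28


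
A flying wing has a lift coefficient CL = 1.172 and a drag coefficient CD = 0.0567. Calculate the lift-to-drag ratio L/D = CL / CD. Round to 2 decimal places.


Step 1: L/D = CL / CD = 1.172 / 0.0567
Step 2: L/D = 20.67

20.67


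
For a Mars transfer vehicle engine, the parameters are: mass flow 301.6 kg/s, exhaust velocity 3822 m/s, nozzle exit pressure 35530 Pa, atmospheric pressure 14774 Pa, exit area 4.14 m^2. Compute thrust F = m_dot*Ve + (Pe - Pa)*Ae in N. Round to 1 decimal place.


Step 1: Momentum thrust = m_dot * Ve = 301.6 * 3822 = 1152715.2 N
Step 2: Pressure thrust = (Pe - Pa) * Ae = (35530 - 14774) * 4.14 = 85929.84 N
Step 3: Total thrust F = 1152715.2 + 85929.84 = 1238645.0 N

1238645.0


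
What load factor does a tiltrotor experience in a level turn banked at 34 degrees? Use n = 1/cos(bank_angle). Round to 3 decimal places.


Step 1: Convert 34 degrees to radians = 0.593412
Step 2: cos(34 deg) = 0.829038
Step 3: n = 1 / 0.829038 = 1.206

1.206


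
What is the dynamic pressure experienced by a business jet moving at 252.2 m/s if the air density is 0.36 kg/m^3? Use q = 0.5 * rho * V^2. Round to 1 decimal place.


Step 1: V^2 = 252.2^2 = 63604.84
Step 2: q = 0.5 * 0.36 * 63604.84
Step 3: q = 11448.9 Pa

11448.9


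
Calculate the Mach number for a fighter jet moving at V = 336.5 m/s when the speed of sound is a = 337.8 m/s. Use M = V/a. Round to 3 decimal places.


Step 1: M = V / a = 336.5 / 337.8
Step 2: M = 0.996

0.996


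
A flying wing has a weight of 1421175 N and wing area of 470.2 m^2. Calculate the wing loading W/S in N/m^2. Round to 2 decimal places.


Step 1: Wing loading = W / S = 1421175 / 470.2
Step 2: Wing loading = 3022.49 N/m^2

3022.49


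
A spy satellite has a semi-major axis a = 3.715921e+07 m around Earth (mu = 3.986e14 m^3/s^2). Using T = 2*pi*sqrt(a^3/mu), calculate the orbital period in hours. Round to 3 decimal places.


Step 1: a^3 / mu = 5.130969e+22 / 3.986e14 = 1.287248e+08
Step 2: sqrt(1.287248e+08) = 11345.6939 s
Step 3: T = 2*pi * 11345.6939 = 71287.1 s
Step 4: T in hours = 71287.1 / 3600 = 19.802 hours

19.802


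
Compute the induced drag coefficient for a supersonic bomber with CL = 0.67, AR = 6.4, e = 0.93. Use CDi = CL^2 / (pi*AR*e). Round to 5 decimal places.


Step 1: CL^2 = 0.67^2 = 0.4489
Step 2: pi * AR * e = 3.14159 * 6.4 * 0.93 = 18.698759
Step 3: CDi = 0.4489 / 18.698759 = 0.02401

0.02401


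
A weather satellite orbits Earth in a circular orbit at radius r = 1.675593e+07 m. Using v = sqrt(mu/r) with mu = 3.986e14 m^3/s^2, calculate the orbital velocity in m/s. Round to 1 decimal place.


Step 1: mu / r = 3.986e14 / 1.675593e+07 = 23788593.0533
Step 2: v = sqrt(23788593.0533) = 4877.4 m/s

4877.4


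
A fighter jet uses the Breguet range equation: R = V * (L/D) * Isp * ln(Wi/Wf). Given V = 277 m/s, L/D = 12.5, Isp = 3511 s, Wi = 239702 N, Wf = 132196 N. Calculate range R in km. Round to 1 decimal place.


Step 1: Coefficient = V * (L/D) * Isp = 277 * 12.5 * 3511 = 12156837.5 m
Step 2: Wi/Wf = 239702 / 132196 = 1.813232
Step 3: ln(1.813232) = 0.595111
Step 4: R = 12156837.5 * 0.595111 = 7234665.5 m = 7234.7 km

7234.7


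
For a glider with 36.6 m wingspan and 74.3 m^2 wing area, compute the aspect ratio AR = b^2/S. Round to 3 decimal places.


Step 1: b^2 = 36.6^2 = 1339.56
Step 2: AR = 1339.56 / 74.3 = 18.029

18.029


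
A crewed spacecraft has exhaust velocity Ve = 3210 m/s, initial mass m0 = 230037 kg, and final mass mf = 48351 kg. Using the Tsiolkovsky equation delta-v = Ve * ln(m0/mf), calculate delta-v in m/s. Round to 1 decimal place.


Step 1: Mass ratio m0/mf = 230037 / 48351 = 4.757647
Step 2: ln(4.757647) = 1.559753
Step 3: delta-v = 3210 * 1.559753 = 5006.8 m/s

5006.8


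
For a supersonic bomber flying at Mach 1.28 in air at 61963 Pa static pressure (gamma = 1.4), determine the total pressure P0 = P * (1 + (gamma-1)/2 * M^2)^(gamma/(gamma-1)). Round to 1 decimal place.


Step 1: (gamma-1)/2 * M^2 = 0.2 * 1.6384 = 0.32768
Step 2: 1 + 0.32768 = 1.32768
Step 3: Exponent gamma/(gamma-1) = 3.5
Step 4: P0 = 61963 * 1.32768^3.5 = 167093.4 Pa

167093.4


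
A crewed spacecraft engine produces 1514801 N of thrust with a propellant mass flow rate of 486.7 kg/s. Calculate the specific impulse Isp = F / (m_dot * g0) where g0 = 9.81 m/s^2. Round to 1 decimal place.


Step 1: m_dot * g0 = 486.7 * 9.81 = 4774.53
Step 2: Isp = 1514801 / 4774.53 = 317.3 s

317.3


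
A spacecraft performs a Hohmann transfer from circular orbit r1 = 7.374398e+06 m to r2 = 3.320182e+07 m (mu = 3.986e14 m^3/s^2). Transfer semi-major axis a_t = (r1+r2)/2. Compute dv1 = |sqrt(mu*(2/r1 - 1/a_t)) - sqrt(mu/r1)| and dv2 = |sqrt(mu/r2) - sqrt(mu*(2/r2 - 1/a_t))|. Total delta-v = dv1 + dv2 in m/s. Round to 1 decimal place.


Step 1: Transfer semi-major axis a_t = (7.374398e+06 + 3.320182e+07) / 2 = 2.028811e+07 m
Step 2: v1 (circular at r1) = sqrt(mu/r1) = 7352.0 m/s
Step 3: v_t1 = sqrt(mu*(2/r1 - 1/a_t)) = 9405.15 m/s
Step 4: dv1 = |9405.15 - 7352.0| = 2053.15 m/s
Step 5: v2 (circular at r2) = 3464.88 m/s, v_t2 = 2088.96 m/s
Step 6: dv2 = |3464.88 - 2088.96| = 1375.92 m/s
Step 7: Total delta-v = 2053.15 + 1375.92 = 3429.1 m/s

3429.1


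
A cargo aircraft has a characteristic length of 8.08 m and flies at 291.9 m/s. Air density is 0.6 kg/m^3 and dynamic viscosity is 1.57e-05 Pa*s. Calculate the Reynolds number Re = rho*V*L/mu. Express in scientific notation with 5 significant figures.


Step 1: Numerator = rho * V * L = 0.6 * 291.9 * 8.08 = 1415.1312
Step 2: Re = 1415.1312 / 1.57e-05
Step 3: Re = 9.0136e+07

9.0136e+07


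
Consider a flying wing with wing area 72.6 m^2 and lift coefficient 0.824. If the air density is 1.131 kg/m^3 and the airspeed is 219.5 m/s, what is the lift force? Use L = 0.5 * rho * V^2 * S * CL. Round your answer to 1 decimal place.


Step 1: Calculate dynamic pressure q = 0.5 * 1.131 * 219.5^2 = 0.5 * 1.131 * 48180.25 = 27245.9314 Pa
Step 2: Multiply by wing area and lift coefficient: L = 27245.9314 * 72.6 * 0.824
Step 3: L = 1978054.6178 * 0.824 = 1629917.0 N

1629917.0


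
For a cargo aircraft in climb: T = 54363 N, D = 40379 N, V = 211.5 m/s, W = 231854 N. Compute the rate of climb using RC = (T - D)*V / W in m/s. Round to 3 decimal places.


Step 1: Excess thrust = T - D = 54363 - 40379 = 13984 N
Step 2: Excess power = 13984 * 211.5 = 2957616.0 W
Step 3: RC = 2957616.0 / 231854 = 12.756 m/s

12.756


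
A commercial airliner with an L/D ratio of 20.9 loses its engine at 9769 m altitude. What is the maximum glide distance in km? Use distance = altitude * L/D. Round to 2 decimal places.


Step 1: Glide distance = altitude * L/D = 9769 * 20.9 = 204172.1 m
Step 2: Convert to km: 204172.1 / 1000 = 204.17 km

204.17


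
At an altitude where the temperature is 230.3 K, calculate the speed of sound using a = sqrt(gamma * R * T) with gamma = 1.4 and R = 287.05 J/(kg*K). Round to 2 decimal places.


Step 1: gamma * R * T = 1.4 * 287.05 * 230.3 = 92550.661
Step 2: a = sqrt(92550.661) = 304.22 m/s

304.22


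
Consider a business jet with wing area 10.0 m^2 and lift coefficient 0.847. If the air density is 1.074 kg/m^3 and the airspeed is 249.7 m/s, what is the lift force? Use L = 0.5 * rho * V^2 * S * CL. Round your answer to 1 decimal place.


Step 1: Calculate dynamic pressure q = 0.5 * 1.074 * 249.7^2 = 0.5 * 1.074 * 62350.09 = 33481.9983 Pa
Step 2: Multiply by wing area and lift coefficient: L = 33481.9983 * 10.0 * 0.847
Step 3: L = 334819.9833 * 0.847 = 283592.5 N

283592.5
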